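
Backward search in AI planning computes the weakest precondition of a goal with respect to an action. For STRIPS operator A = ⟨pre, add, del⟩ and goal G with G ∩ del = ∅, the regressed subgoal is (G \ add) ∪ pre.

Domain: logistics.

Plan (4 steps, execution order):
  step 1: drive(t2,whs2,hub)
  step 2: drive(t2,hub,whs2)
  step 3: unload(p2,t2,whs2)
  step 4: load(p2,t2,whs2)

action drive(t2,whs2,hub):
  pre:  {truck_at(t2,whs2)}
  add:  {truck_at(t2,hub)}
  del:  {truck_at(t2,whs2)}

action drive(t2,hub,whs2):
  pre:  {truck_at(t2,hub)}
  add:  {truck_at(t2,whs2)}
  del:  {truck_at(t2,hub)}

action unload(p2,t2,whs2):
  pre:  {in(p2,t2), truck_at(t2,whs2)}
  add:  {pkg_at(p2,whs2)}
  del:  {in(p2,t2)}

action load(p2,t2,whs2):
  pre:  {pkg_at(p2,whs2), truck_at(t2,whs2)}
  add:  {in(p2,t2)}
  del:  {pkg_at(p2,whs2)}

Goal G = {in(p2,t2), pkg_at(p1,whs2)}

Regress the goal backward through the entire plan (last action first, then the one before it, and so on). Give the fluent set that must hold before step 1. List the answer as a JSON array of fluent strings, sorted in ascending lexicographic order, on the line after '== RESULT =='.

Work backward from the goal:
  through step 4 (load(p2,t2,whs2)): drop {in(p2,t2)}, keep {pkg_at(p1,whs2)}, require {pkg_at(p2,whs2), truck_at(t2,whs2)}
    → {pkg_at(p1,whs2), pkg_at(p2,whs2), truck_at(t2,whs2)}
  through step 3 (unload(p2,t2,whs2)): drop {pkg_at(p2,whs2)}, keep {pkg_at(p1,whs2), truck_at(t2,whs2)}, require {in(p2,t2), truck_at(t2,whs2)}
    → {in(p2,t2), pkg_at(p1,whs2), truck_at(t2,whs2)}
  through step 2 (drive(t2,hub,whs2)): drop {truck_at(t2,whs2)}, keep {in(p2,t2), pkg_at(p1,whs2)}, require {truck_at(t2,hub)}
    → {in(p2,t2), pkg_at(p1,whs2), truck_at(t2,hub)}
  through step 1 (drive(t2,whs2,hub)): drop {truck_at(t2,hub)}, keep {in(p2,t2), pkg_at(p1,whs2)}, require {truck_at(t2,whs2)}
    → {in(p2,t2), pkg_at(p1,whs2), truck_at(t2,whs2)}

== RESULT ==
["in(p2,t2)", "pkg_at(p1,whs2)", "truck_at(t2,whs2)"]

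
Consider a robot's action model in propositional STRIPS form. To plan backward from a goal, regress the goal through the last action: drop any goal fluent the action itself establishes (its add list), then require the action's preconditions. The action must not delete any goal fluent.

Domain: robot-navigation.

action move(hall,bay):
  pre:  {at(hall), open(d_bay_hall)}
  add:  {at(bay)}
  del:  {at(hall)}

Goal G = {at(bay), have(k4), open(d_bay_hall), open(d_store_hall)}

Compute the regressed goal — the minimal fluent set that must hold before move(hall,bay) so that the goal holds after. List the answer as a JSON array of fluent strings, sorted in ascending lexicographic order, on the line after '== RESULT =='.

Compute (G \ add) ∪ pre:
  G ∩ del = {}  (empty — regression defined)
  G \ add = {at(bay), have(k4), open(d_bay_hall), open(d_store_hall)} \ {at(bay)} = {have(k4), open(d_bay_hall), open(d_store_hall)}
  ∪ pre   = {have(k4), open(d_bay_hall), open(d_store_hall)} ∪ {at(hall), open(d_bay_hall)}
          = {at(hall), have(k4), open(d_bay_hall), open(d_store_hall)}

== RESULT ==
["at(hall)", "have(k4)", "open(d_bay_hall)", "open(d_store_hall)"]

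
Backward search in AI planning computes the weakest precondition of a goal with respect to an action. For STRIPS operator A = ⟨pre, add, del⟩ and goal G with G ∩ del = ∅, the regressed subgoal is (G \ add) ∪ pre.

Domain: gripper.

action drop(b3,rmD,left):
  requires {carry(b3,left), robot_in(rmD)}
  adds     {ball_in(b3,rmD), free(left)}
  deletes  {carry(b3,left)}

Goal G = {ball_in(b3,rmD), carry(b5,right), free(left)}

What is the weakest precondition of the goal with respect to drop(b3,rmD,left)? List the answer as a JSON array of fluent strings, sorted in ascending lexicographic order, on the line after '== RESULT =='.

Regress:
  G ∩ del = {}  (empty — regression defined)
  G \ add = {ball_in(b3,rmD), carry(b5,right), free(left)} \ {ball_in(b3,rmD), free(left)} = {carry(b5,right)}
  ∪ pre   = {carry(b5,right)} ∪ {carry(b3,left), robot_in(rmD)}
          = {carry(b3,left), carry(b5,right), robot_in(rmD)}

== RESULT ==
["carry(b3,left)", "carry(b5,right)", "robot_in(rmD)"]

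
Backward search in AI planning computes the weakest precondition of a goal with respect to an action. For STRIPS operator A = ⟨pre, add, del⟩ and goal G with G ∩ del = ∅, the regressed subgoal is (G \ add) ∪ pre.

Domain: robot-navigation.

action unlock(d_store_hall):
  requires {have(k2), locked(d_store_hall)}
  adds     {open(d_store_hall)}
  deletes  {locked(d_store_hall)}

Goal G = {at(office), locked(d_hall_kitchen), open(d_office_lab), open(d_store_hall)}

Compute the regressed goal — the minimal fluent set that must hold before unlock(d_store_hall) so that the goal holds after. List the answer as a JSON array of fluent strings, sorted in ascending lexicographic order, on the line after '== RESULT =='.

Regress:
  G ∩ del = {}  (empty — regression defined)
  G \ add = {at(office), locked(d_hall_kitchen), open(d_office_lab), open(d_store_hall)} \ {open(d_store_hall)} = {at(office), locked(d_hall_kitchen), open(d_office_lab)}
  ∪ pre   = {at(office), locked(d_hall_kitchen), open(d_office_lab)} ∪ {have(k2), locked(d_store_hall)}
          = {at(office), have(k2), locked(d_hall_kitchen), locked(d_store_hall), open(d_office_lab)}

== RESULT ==
["at(office)", "have(k2)", "locked(d_hall_kitchen)", "locked(d_store_hall)", "open(d_office_lab)"]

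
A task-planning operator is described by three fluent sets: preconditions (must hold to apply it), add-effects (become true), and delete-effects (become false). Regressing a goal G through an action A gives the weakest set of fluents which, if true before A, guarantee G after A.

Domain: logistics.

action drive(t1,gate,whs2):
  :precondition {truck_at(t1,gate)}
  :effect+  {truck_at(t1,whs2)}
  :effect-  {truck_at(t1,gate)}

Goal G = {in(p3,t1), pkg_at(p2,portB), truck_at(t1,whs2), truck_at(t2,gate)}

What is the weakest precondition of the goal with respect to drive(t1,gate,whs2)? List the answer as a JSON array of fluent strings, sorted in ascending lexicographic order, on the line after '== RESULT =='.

Compute (G \ add) ∪ pre:
  G ∩ del = {}  (empty — regression defined)
  G \ add = {in(p3,t1), pkg_at(p2,portB), truck_at(t1,whs2), truck_at(t2,gate)} \ {truck_at(t1,whs2)} = {in(p3,t1), pkg_at(p2,portB), truck_at(t2,gate)}
  ∪ pre   = {in(p3,t1), pkg_at(p2,portB), truck_at(t2,gate)} ∪ {truck_at(t1,gate)}
          = {in(p3,t1), pkg_at(p2,portB), truck_at(t1,gate), truck_at(t2,gate)}

== RESULT ==
["in(p3,t1)", "pkg_at(p2,portB)", "truck_at(t1,gate)", "truck_at(t2,gate)"]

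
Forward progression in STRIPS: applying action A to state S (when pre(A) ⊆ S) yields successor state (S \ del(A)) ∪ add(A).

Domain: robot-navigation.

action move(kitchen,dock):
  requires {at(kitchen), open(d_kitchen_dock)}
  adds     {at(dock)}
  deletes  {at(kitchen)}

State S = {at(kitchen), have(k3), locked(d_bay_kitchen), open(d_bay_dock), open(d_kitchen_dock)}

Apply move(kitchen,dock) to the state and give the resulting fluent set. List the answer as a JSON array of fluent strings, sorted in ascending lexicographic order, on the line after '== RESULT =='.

Progress:
  pre ⊆ S: {at(kitchen), open(d_kitchen_dock)} ⊆ S  — applicable
  S \ del = {have(k3), locked(d_bay_kitchen), open(d_bay_dock), open(d_kitchen_dock)}
  ∪ add   = {at(dock), have(k3), locked(d_bay_kitchen), open(d_bay_dock), open(d_kitchen_dock)}

== RESULT ==
["at(dock)", "have(k3)", "locked(d_bay_kitchen)", "open(d_bay_dock)", "open(d_kitchen_dock)"]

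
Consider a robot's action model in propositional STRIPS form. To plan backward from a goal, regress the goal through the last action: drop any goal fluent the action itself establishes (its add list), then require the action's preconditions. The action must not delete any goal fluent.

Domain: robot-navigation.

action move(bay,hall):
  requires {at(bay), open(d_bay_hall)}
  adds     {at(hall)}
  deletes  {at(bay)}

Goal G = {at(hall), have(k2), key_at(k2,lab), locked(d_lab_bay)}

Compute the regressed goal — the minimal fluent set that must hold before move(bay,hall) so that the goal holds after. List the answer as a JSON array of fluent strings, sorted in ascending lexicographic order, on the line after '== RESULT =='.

Compute (G \ add) ∪ pre:
  G ∩ del = {}  (empty — regression defined)
  G \ add = {at(hall), have(k2), key_at(k2,lab), locked(d_lab_bay)} \ {at(hall)} = {have(k2), key_at(k2,lab), locked(d_lab_bay)}
  ∪ pre   = {have(k2), key_at(k2,lab), locked(d_lab_bay)} ∪ {at(bay), open(d_bay_hall)}
          = {at(bay), have(k2), key_at(k2,lab), locked(d_lab_bay), open(d_bay_hall)}

== RESULT ==
["at(bay)", "have(k2)", "key_at(k2,lab)", "locked(d_lab_bay)", "open(d_bay_hall)"]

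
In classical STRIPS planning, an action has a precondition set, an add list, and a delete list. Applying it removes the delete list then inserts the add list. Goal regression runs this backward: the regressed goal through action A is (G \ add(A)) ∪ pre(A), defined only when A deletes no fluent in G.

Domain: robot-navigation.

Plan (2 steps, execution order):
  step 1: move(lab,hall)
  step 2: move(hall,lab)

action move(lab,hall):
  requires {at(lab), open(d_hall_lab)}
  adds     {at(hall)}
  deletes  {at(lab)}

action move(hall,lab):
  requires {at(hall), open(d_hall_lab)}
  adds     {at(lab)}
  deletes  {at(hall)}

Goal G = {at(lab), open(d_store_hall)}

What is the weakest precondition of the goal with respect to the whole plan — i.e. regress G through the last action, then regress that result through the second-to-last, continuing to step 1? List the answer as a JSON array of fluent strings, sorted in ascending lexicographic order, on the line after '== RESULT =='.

Regress step by step:
  through step 2 (move(hall,lab)): drop {at(lab)}, keep {open(d_store_hall)}, require {at(hall), open(d_hall_lab)}
    → {at(hall), open(d_hall_lab), open(d_store_hall)}
  through step 1 (move(lab,hall)): drop {at(hall)}, keep {open(d_hall_lab), open(d_store_hall)}, require {at(lab), open(d_hall_lab)}
    → {at(lab), open(d_hall_lab), open(d_store_hall)}

== RESULT ==
["at(lab)", "open(d_hall_lab)", "open(d_store_hall)"]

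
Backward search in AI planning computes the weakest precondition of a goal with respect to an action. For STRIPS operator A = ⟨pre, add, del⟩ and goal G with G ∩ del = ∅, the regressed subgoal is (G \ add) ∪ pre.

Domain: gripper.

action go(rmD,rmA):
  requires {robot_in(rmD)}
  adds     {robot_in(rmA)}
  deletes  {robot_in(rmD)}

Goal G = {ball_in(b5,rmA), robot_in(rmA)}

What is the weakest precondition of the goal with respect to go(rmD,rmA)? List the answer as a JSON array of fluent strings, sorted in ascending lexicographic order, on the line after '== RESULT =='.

Regress:
  G ∩ del = {}  (empty — regression defined)
  G \ add = {ball_in(b5,rmA), robot_in(rmA)} \ {robot_in(rmA)} = {ball_in(b5,rmA)}
  ∪ pre   = {ball_in(b5,rmA)} ∪ {robot_in(rmD)}
          = {ball_in(b5,rmA), robot_in(rmD)}

== RESULT ==
["ball_in(b5,rmA)", "robot_in(rmD)"]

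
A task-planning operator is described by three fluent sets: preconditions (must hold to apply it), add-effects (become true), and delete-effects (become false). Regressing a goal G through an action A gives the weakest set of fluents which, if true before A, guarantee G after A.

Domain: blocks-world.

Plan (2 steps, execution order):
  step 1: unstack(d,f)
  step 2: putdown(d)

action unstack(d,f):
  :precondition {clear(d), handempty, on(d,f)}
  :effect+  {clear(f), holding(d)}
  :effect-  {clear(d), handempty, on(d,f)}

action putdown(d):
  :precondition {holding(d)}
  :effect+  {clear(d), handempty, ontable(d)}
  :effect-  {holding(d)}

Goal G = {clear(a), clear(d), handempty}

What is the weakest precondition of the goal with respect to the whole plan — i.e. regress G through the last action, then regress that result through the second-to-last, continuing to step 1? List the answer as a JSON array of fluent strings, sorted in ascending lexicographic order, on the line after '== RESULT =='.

Regress step by step:
  through step 2 (putdown(d)): drop {clear(d), handempty}, keep {clear(a)}, require {holding(d)}
    → {clear(a), holding(d)}
  through step 1 (unstack(d,f)): drop {holding(d)}, keep {clear(a)}, require {clear(d), handempty, on(d,f)}
    → {clear(a), clear(d), handempty, on(d,f)}

== RESULT ==
["clear(a)", "clear(d)", "handempty", "on(d,f)"]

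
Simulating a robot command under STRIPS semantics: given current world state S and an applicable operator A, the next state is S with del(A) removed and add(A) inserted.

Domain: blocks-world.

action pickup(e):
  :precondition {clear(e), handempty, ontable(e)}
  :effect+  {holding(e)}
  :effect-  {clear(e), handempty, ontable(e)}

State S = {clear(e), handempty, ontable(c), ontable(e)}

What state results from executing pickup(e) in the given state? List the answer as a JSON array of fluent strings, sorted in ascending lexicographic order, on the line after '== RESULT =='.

Progress:
  pre ⊆ S: {clear(e), handempty, ontable(e)} ⊆ S  — applicable
  S \ del = {ontable(c)}
  ∪ add   = {holding(e), ontable(c)}

== RESULT ==
["holding(e)", "ontable(c)"]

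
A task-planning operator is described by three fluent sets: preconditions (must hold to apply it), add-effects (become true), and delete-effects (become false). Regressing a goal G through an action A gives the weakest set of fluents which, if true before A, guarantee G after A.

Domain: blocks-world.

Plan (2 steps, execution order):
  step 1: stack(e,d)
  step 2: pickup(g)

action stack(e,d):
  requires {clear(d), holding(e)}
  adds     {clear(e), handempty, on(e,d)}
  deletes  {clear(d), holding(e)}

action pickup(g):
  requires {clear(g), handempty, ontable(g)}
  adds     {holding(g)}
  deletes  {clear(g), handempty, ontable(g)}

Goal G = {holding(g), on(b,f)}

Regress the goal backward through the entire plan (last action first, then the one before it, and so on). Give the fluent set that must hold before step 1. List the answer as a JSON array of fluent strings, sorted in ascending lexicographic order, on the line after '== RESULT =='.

Work backward from the goal:
  through step 2 (pickup(g)): drop {holding(g)}, keep {on(b,f)}, require {clear(g), handempty, ontable(g)}
    → {clear(g), handempty, on(b,f), ontable(g)}
  through step 1 (stack(e,d)): drop {handempty}, keep {clear(g), on(b,f), ontable(g)}, require {clear(d), holding(e)}
    → {clear(d), clear(g), holding(e), on(b,f), ontable(g)}

== RESULT ==
["clear(d)", "clear(g)", "holding(e)", "on(b,f)", "ontable(g)"]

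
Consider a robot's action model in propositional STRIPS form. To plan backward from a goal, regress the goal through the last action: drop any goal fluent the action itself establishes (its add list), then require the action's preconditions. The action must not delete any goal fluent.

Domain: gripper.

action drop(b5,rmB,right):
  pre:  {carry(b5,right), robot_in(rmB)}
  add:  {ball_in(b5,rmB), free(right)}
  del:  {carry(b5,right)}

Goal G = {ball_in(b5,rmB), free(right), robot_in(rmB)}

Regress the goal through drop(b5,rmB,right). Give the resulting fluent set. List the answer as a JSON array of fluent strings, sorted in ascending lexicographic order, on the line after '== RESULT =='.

Regress:
  G ∩ del = {}  (empty — regression defined)
  G \ add = {ball_in(b5,rmB), free(right), robot_in(rmB)} \ {ball_in(b5,rmB), free(right)} = {robot_in(rmB)}
  ∪ pre   = {robot_in(rmB)} ∪ {carry(b5,right), robot_in(rmB)}
          = {carry(b5,right), robot_in(rmB)}

== RESULT ==
["carry(b5,right)", "robot_in(rmB)"]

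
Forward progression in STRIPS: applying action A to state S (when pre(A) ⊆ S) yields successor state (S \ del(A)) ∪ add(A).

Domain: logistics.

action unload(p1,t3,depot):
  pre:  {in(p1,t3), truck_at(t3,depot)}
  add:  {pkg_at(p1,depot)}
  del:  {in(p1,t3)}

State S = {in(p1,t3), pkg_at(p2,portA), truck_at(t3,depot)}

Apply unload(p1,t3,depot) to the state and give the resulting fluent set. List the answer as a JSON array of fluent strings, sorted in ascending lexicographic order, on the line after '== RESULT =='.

Compute (S \ del) ∪ add:
  pre ⊆ S: {in(p1,t3), truck_at(t3,depot)} ⊆ S  — applicable
  S \ del = {pkg_at(p2,portA), truck_at(t3,depot)}
  ∪ add   = {pkg_at(p1,depot), pkg_at(p2,portA), truck_at(t3,depot)}

== RESULT ==
["pkg_at(p1,depot)", "pkg_at(p2,portA)", "truck_at(t3,depot)"]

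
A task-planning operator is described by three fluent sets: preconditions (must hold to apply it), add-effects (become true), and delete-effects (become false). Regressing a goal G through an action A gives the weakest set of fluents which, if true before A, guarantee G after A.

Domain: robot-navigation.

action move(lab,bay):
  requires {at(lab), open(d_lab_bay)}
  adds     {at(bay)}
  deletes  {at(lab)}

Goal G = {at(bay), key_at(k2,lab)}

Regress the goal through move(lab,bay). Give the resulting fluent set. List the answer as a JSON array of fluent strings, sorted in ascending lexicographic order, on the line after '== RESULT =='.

Regress:
  G ∩ del = {}  (empty — regression defined)
  G \ add = {at(bay), key_at(k2,lab)} \ {at(bay)} = {key_at(k2,lab)}
  ∪ pre   = {key_at(k2,lab)} ∪ {at(lab), open(d_lab_bay)}
          = {at(lab), key_at(k2,lab), open(d_lab_bay)}

== RESULT ==
["at(lab)", "key_at(k2,lab)", "open(d_lab_bay)"]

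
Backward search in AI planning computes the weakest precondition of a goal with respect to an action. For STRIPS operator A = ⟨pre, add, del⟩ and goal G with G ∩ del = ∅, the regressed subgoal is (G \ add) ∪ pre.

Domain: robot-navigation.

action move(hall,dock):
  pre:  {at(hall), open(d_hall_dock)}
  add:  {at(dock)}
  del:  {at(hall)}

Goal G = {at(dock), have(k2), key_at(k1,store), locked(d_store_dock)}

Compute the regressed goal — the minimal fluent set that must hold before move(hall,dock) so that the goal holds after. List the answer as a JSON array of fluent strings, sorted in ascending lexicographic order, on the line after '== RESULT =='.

Regress:
  G ∩ del = {}  (empty — regression defined)
  G \ add = {at(dock), have(k2), key_at(k1,store), locked(d_store_dock)} \ {at(dock)} = {have(k2), key_at(k1,store), locked(d_store_dock)}
  ∪ pre   = {have(k2), key_at(k1,store), locked(d_store_dock)} ∪ {at(hall), open(d_hall_dock)}
          = {at(hall), have(k2), key_at(k1,store), locked(d_store_dock), open(d_hall_dock)}

== RESULT ==
["at(hall)", "have(k2)", "key_at(k1,store)", "locked(d_store_dock)", "open(d_hall_dock)"]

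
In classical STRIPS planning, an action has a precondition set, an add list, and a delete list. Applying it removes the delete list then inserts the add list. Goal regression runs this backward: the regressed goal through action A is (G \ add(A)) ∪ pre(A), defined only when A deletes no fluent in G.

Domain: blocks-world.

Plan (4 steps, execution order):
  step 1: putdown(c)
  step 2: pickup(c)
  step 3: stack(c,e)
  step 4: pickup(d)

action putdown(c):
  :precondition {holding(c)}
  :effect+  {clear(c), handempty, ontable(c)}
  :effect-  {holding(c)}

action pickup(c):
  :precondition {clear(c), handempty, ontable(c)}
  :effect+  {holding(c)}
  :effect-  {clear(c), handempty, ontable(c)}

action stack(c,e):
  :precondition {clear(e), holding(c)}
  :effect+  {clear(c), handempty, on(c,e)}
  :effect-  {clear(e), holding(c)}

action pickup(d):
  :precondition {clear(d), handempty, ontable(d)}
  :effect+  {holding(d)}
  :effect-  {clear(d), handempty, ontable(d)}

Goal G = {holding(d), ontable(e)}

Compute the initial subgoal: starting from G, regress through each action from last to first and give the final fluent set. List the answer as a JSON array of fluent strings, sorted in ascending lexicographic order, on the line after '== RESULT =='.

Regress step by step:
  through step 4 (pickup(d)): drop {holding(d)}, keep {ontable(e)}, require {clear(d), handempty, ontable(d)}
    → {clear(d), handempty, ontable(d), ontable(e)}
  through step 3 (stack(c,e)): drop {handempty}, keep {clear(d), ontable(d), ontable(e)}, require {clear(e), holding(c)}
    → {clear(d), clear(e), holding(c), ontable(d), ontable(e)}
  through step 2 (pickup(c)): drop {holding(c)}, keep {clear(d), clear(e), ontable(d), ontable(e)}, require {clear(c), handempty, ontable(c)}
    → {clear(c), clear(d), clear(e), handempty, ontable(c), ontable(d), ontable(e)}
  through step 1 (putdown(c)): drop {clear(c), handempty, ontable(c)}, keep {clear(d), clear(e), ontable(d), ontable(e)}, require {holding(c)}
    → {clear(d), clear(e), holding(c), ontable(d), ontable(e)}

== RESULT ==
["clear(d)", "clear(e)", "holding(c)", "ontable(d)", "ontable(e)"]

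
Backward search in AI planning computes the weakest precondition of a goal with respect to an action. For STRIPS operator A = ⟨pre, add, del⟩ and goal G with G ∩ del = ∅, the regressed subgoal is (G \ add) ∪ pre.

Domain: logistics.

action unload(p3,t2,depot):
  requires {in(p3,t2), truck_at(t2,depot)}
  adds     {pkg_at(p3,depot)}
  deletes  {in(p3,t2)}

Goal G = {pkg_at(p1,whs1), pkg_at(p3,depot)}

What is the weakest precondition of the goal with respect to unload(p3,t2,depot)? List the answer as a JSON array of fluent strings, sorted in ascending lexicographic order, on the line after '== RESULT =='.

Regress:
  G ∩ del = {}  (empty — regression defined)
  G \ add = {pkg_at(p1,whs1), pkg_at(p3,depot)} \ {pkg_at(p3,depot)} = {pkg_at(p1,whs1)}
  ∪ pre   = {pkg_at(p1,whs1)} ∪ {in(p3,t2), truck_at(t2,depot)}
          = {in(p3,t2), pkg_at(p1,whs1), truck_at(t2,depot)}

== RESULT ==
["in(p3,t2)", "pkg_at(p1,whs1)", "truck_at(t2,depot)"]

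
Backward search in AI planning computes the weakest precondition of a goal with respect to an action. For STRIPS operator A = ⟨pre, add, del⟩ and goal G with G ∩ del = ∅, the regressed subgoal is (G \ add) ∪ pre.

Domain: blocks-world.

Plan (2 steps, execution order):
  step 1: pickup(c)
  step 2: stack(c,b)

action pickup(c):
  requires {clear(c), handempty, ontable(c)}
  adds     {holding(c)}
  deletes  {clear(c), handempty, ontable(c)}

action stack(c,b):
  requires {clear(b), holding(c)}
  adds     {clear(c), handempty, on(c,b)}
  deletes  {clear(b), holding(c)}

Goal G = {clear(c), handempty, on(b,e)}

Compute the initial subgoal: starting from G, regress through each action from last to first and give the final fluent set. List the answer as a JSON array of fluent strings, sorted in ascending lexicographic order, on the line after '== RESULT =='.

Regress step by step:
  through step 2 (stack(c,b)): drop {clear(c), handempty}, keep {on(b,e)}, require {clear(b), holding(c)}
    → {clear(b), holding(c), on(b,e)}
  through step 1 (pickup(c)): drop {holding(c)}, keep {clear(b), on(b,e)}, require {clear(c), handempty, ontable(c)}
    → {clear(b), clear(c), handempty, on(b,e), ontable(c)}

== RESULT ==
["clear(b)", "clear(c)", "handempty", "on(b,e)", "ontable(c)"]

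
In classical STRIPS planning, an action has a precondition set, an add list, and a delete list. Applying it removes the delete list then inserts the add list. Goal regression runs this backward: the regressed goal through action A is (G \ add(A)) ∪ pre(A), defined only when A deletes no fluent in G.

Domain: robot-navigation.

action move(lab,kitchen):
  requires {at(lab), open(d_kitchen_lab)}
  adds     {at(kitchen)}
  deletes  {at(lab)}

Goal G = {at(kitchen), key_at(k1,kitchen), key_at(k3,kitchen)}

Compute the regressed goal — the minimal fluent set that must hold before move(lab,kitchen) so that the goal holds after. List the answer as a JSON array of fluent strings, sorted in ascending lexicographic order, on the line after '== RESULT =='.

Regress:
  G ∩ del = {}  (empty — regression defined)
  G \ add = {at(kitchen), key_at(k1,kitchen), key_at(k3,kitchen)} \ {at(kitchen)} = {key_at(k1,kitchen), key_at(k3,kitchen)}
  ∪ pre   = {key_at(k1,kitchen), key_at(k3,kitchen)} ∪ {at(lab), open(d_kitchen_lab)}
          = {at(lab), key_at(k1,kitchen), key_at(k3,kitchen), open(d_kitchen_lab)}

== RESULT ==
["at(lab)", "key_at(k1,kitchen)", "key_at(k3,kitchen)", "open(d_kitchen_lab)"]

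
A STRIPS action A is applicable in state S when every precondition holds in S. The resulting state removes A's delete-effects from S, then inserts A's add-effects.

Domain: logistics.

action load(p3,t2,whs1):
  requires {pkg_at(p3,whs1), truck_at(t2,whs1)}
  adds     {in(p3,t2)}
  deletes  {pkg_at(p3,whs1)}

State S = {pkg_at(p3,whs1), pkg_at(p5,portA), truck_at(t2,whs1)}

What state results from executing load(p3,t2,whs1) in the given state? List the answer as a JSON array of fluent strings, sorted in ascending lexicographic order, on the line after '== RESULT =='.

Compute (S \ del) ∪ add:
  pre ⊆ S: {pkg_at(p3,whs1), truck_at(t2,whs1)} ⊆ S  — applicable
  S \ del = {pkg_at(p5,portA), truck_at(t2,whs1)}
  ∪ add   = {in(p3,t2), pkg_at(p5,portA), truck_at(t2,whs1)}

== RESULT ==
["in(p3,t2)", "pkg_at(p5,portA)", "truck_at(t2,whs1)"]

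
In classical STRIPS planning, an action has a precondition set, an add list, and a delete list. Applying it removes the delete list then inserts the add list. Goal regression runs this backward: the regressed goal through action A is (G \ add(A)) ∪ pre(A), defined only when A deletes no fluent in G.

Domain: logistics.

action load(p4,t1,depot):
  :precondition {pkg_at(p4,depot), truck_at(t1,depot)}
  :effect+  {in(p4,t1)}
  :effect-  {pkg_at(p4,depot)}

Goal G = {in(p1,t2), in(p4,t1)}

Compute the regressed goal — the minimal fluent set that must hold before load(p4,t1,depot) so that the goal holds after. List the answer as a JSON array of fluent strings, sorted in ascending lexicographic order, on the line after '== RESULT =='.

Compute (G \ add) ∪ pre:
  G ∩ del = {}  (empty — regression defined)
  G \ add = {in(p1,t2), in(p4,t1)} \ {in(p4,t1)} = {in(p1,t2)}
  ∪ pre   = {in(p1,t2)} ∪ {pkg_at(p4,depot), truck_at(t1,depot)}
          = {in(p1,t2), pkg_at(p4,depot), truck_at(t1,depot)}

== RESULT ==
["in(p1,t2)", "pkg_at(p4,depot)", "truck_at(t1,depot)"]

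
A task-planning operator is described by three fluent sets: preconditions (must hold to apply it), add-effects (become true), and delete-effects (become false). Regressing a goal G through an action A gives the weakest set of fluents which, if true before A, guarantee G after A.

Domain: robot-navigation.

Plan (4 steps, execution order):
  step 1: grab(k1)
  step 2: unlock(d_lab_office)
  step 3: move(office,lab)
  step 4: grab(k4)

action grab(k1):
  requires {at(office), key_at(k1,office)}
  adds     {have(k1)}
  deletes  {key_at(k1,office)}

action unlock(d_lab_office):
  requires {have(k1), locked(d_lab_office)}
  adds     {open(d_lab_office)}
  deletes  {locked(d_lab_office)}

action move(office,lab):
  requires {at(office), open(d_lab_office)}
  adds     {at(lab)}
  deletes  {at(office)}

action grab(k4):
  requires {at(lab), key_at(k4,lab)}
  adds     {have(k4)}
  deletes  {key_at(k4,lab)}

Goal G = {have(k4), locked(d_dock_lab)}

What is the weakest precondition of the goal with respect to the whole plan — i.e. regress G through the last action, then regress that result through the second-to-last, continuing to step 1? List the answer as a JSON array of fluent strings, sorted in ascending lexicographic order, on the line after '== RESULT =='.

Regress step by step:
  through step 4 (grab(k4)): drop {have(k4)}, keep {locked(d_dock_lab)}, require {at(lab), key_at(k4,lab)}
    → {at(lab), key_at(k4,lab), locked(d_dock_lab)}
  through step 3 (move(office,lab)): drop {at(lab)}, keep {key_at(k4,lab), locked(d_dock_lab)}, require {at(office), open(d_lab_office)}
    → {at(office), key_at(k4,lab), locked(d_dock_lab), open(d_lab_office)}
  through step 2 (unlock(d_lab_office)): drop {open(d_lab_office)}, keep {at(office), key_at(k4,lab), locked(d_dock_lab)}, require {have(k1), locked(d_lab_office)}
    → {at(office), have(k1), key_at(k4,lab), locked(d_dock_lab), locked(d_lab_office)}
  through step 1 (grab(k1)): drop {have(k1)}, keep {at(office), key_at(k4,lab), locked(d_dock_lab), locked(d_lab_office)}, require {at(office), key_at(k1,office)}
    → {at(office), key_at(k1,office), key_at(k4,lab), locked(d_dock_lab), locked(d_lab_office)}

== RESULT ==
["at(office)", "key_at(k1,office)", "key_at(k4,lab)", "locked(d_dock_lab)", "locked(d_lab_office)"]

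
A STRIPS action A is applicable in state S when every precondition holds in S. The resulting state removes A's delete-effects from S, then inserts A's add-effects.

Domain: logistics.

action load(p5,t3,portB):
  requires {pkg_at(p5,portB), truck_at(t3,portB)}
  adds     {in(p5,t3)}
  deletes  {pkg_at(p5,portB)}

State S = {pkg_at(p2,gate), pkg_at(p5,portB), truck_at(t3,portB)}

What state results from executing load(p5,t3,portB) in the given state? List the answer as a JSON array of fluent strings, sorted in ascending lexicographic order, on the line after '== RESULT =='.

Compute (S \ del) ∪ add:
  pre ⊆ S: {pkg_at(p5,portB), truck_at(t3,portB)} ⊆ S  — applicable
  S \ del = {pkg_at(p2,gate), truck_at(t3,portB)}
  ∪ add   = {in(p5,t3), pkg_at(p2,gate), truck_at(t3,portB)}

== RESULT ==
["in(p5,t3)", "pkg_at(p2,gate)", "truck_at(t3,portB)"]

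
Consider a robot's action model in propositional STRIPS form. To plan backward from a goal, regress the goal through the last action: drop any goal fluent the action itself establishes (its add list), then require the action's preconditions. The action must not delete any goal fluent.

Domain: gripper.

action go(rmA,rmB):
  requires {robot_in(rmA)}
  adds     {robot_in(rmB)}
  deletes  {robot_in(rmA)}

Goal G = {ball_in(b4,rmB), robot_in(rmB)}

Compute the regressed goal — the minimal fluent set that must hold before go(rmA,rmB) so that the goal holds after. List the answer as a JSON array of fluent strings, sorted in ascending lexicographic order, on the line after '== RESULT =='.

Regress:
  G ∩ del = {}  (empty — regression defined)
  G \ add = {ball_in(b4,rmB), robot_in(rmB)} \ {robot_in(rmB)} = {ball_in(b4,rmB)}
  ∪ pre   = {ball_in(b4,rmB)} ∪ {robot_in(rmA)}
          = {ball_in(b4,rmB), robot_in(rmA)}

== RESULT ==
["ball_in(b4,rmB)", "robot_in(rmA)"]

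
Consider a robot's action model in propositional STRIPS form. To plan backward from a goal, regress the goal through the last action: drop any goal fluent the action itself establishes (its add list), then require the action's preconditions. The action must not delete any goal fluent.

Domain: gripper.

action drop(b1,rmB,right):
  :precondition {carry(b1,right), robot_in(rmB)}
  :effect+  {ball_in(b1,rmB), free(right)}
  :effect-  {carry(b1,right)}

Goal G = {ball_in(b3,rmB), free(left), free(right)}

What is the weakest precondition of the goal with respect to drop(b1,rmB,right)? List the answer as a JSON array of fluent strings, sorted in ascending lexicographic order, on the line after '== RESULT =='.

Regress:
  G ∩ del = {}  (empty — regression defined)
  G \ add = {ball_in(b3,rmB), free(left), free(right)} \ {ball_in(b1,rmB), free(right)} = {ball_in(b3,rmB), free(left)}
  ∪ pre   = {ball_in(b3,rmB), free(left)} ∪ {carry(b1,right), robot_in(rmB)}
          = {ball_in(b3,rmB), carry(b1,right), free(left), robot_in(rmB)}

== RESULT ==
["ball_in(b3,rmB)", "carry(b1,right)", "free(left)", "robot_in(rmB)"]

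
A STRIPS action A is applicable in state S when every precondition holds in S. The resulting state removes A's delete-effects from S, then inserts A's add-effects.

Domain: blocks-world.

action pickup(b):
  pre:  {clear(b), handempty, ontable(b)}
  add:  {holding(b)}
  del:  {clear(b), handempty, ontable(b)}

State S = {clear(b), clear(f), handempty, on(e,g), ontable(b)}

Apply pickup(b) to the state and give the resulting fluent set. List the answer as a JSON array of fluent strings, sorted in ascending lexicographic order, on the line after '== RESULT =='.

Compute (S \ del) ∪ add:
  pre ⊆ S: {clear(b), handempty, ontable(b)} ⊆ S  — applicable
  S \ del = {clear(f), on(e,g)}
  ∪ add   = {clear(f), holding(b), on(e,g)}

== RESULT ==
["clear(f)", "holding(b)", "on(e,g)"]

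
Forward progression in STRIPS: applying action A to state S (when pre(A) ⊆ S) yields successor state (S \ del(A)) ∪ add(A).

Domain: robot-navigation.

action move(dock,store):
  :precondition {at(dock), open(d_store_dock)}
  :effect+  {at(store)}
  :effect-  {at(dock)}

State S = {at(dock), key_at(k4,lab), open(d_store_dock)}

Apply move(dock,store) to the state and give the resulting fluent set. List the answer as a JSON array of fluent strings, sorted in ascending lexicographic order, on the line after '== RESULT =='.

Progress:
  pre ⊆ S: {at(dock), open(d_store_dock)} ⊆ S  — applicable
  S \ del = {key_at(k4,lab), open(d_store_dock)}
  ∪ add   = {at(store), key_at(k4,lab), open(d_store_dock)}

== RESULT ==
["at(store)", "key_at(k4,lab)", "open(d_store_dock)"]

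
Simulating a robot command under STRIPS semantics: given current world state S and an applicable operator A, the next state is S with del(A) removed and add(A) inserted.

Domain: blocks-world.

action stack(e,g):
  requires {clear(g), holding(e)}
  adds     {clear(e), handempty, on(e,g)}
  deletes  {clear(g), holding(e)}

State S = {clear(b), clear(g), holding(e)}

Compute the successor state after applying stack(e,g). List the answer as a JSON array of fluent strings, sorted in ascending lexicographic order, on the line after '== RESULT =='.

Progress:
  pre ⊆ S: {clear(g), holding(e)} ⊆ S  — applicable
  S \ del = {clear(b)}
  ∪ add   = {clear(b), clear(e), handempty, on(e,g)}

== RESULT ==
["clear(b)", "clear(e)", "handempty", "on(e,g)"]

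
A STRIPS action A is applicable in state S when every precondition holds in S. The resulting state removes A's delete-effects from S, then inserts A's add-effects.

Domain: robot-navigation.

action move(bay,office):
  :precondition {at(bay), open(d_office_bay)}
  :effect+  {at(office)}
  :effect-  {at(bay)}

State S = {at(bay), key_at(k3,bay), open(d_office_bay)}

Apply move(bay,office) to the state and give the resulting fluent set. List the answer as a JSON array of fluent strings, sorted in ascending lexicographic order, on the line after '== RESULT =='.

Compute (S \ del) ∪ add:
  pre ⊆ S: {at(bay), open(d_office_bay)} ⊆ S  — applicable
  S \ del = {key_at(k3,bay), open(d_office_bay)}
  ∪ add   = {at(office), key_at(k3,bay), open(d_office_bay)}

== RESULT ==
["at(office)", "key_at(k3,bay)", "open(d_office_bay)"]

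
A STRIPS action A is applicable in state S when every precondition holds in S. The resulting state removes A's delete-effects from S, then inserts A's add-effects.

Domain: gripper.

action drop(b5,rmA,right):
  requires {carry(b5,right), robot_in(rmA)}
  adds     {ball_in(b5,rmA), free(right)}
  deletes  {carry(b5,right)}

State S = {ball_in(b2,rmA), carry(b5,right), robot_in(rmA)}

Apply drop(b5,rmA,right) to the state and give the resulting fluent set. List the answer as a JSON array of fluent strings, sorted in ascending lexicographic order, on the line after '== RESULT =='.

Progress:
  pre ⊆ S: {carry(b5,right), robot_in(rmA)} ⊆ S  — applicable
  S \ del = {ball_in(b2,rmA), robot_in(rmA)}
  ∪ add   = {ball_in(b2,rmA), ball_in(b5,rmA), free(right), robot_in(rmA)}

== RESULT ==
["ball_in(b2,rmA)", "ball_in(b5,rmA)", "free(right)", "robot_in(rmA)"]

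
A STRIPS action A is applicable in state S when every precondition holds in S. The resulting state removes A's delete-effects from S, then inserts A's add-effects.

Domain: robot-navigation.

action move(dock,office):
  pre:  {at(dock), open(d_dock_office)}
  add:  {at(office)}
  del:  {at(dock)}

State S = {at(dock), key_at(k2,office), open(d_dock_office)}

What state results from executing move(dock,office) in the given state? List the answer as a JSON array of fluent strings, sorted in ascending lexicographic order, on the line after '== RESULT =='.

Compute (S \ del) ∪ add:
  pre ⊆ S: {at(dock), open(d_dock_office)} ⊆ S  — applicable
  S \ del = {key_at(k2,office), open(d_dock_office)}
  ∪ add   = {at(office), key_at(k2,office), open(d_dock_office)}

== RESULT ==
["at(office)", "key_at(k2,office)", "open(d_dock_office)"]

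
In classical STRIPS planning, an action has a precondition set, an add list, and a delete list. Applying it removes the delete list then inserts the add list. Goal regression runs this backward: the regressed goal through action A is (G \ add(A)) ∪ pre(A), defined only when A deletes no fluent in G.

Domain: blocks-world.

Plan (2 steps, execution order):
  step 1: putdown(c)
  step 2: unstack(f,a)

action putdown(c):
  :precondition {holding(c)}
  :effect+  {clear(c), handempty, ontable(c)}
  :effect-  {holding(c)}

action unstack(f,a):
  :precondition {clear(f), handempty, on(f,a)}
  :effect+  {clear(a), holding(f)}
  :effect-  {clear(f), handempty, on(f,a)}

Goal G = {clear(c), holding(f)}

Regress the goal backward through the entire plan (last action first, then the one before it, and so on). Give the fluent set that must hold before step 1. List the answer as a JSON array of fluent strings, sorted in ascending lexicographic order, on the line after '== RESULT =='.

Regress step by step:
  through step 2 (unstack(f,a)): drop {holding(f)}, keep {clear(c)}, require {clear(f), handempty, on(f,a)}
    → {clear(c), clear(f), handempty, on(f,a)}
  through step 1 (putdown(c)): drop {clear(c), handempty}, keep {clear(f), on(f,a)}, require {holding(c)}
    → {clear(f), holding(c), on(f,a)}

== RESULT ==
["clear(f)", "holding(c)", "on(f,a)"]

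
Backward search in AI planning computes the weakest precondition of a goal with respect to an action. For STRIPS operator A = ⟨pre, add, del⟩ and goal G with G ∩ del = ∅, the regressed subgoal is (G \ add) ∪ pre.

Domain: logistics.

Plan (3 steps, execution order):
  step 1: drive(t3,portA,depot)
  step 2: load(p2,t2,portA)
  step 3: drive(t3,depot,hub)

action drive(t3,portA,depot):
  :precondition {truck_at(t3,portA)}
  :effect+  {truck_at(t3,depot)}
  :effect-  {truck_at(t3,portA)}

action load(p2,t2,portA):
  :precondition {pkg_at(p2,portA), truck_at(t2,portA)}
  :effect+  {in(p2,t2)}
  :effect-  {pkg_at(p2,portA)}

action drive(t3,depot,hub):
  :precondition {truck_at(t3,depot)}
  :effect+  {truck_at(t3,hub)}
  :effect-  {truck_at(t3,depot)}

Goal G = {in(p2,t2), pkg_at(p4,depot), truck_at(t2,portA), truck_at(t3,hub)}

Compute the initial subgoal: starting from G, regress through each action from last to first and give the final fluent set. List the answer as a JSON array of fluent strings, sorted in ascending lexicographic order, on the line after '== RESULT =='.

Regress step by step:
  through step 3 (drive(t3,depot,hub)): drop {truck_at(t3,hub)}, keep {in(p2,t2), pkg_at(p4,depot), truck_at(t2,portA)}, require {truck_at(t3,depot)}
    → {in(p2,t2), pkg_at(p4,depot), truck_at(t2,portA), truck_at(t3,depot)}
  through step 2 (load(p2,t2,portA)): drop {in(p2,t2)}, keep {pkg_at(p4,depot), truck_at(t2,portA), truck_at(t3,depot)}, require {pkg_at(p2,portA), truck_at(t2,portA)}
    → {pkg_at(p2,portA), pkg_at(p4,depot), truck_at(t2,portA), truck_at(t3,depot)}
  through step 1 (drive(t3,portA,depot)): drop {truck_at(t3,depot)}, keep {pkg_at(p2,portA), pkg_at(p4,depot), truck_at(t2,portA)}, require {truck_at(t3,portA)}
    → {pkg_at(p2,portA), pkg_at(p4,depot), truck_at(t2,portA), truck_at(t3,portA)}

== RESULT ==
["pkg_at(p2,portA)", "pkg_at(p4,depot)", "truck_at(t2,portA)", "truck_at(t3,portA)"]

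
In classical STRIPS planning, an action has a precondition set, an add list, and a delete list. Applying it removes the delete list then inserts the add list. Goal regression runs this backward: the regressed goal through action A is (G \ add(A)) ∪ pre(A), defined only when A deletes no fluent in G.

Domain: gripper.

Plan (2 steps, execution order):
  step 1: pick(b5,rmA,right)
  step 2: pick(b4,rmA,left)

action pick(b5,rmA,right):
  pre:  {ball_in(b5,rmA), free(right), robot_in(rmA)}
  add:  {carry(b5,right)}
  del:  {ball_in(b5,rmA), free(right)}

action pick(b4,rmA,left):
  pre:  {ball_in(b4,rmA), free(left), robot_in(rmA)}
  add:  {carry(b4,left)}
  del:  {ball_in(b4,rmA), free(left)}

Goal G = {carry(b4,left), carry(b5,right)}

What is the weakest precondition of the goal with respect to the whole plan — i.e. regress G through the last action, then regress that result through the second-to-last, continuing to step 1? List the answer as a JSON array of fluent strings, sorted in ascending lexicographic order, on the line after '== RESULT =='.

Work backward from the goal:
  through step 2 (pick(b4,rmA,left)): drop {carry(b4,left)}, keep {carry(b5,right)}, require {ball_in(b4,rmA), free(left), robot_in(rmA)}
    → {ball_in(b4,rmA), carry(b5,right), free(left), robot_in(rmA)}
  through step 1 (pick(b5,rmA,right)): drop {carry(b5,right)}, keep {ball_in(b4,rmA), free(left), robot_in(rmA)}, require {ball_in(b5,rmA), free(right), robot_in(rmA)}
    → {ball_in(b4,rmA), ball_in(b5,rmA), free(left), free(right), robot_in(rmA)}

== RESULT ==
["ball_in(b4,rmA)", "ball_in(b5,rmA)", "free(left)", "free(right)", "robot_in(rmA)"]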